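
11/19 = 0.58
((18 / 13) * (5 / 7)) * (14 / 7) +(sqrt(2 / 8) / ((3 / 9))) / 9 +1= 1717 / 546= 3.14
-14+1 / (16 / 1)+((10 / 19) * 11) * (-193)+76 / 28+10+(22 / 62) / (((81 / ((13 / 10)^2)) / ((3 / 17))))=-846753639187 / 756982800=-1118.59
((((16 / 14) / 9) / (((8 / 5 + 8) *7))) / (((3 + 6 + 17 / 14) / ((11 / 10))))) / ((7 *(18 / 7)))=0.00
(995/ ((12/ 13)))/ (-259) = -4.16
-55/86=-0.64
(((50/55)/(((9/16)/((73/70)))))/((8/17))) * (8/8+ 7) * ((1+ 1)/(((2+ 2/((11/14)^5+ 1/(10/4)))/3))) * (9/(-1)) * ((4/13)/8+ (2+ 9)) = -765617804344/217837763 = -3514.62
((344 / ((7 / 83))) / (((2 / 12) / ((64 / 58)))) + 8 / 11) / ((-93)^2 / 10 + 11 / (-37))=22312275760 / 714343399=31.23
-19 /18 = -1.06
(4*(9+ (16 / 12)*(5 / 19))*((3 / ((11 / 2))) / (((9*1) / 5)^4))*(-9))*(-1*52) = 138580000 / 152361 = 909.55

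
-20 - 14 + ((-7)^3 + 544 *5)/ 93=-785/ 93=-8.44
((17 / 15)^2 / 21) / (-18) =-289 / 85050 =-0.00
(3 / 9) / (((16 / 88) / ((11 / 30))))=121 / 180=0.67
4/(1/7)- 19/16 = 429/16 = 26.81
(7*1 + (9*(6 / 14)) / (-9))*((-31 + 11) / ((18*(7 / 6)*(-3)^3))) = 920 / 3969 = 0.23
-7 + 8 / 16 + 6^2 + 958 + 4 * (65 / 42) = 41735 / 42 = 993.69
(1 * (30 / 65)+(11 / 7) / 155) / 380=6653 / 5359900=0.00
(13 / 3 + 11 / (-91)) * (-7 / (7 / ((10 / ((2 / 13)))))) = -5750 / 21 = -273.81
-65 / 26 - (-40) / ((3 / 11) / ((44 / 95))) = 7459 / 114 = 65.43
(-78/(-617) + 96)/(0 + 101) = 59310/62317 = 0.95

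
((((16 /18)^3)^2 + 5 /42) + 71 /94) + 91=16149935336 /174844089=92.37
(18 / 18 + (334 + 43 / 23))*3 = 23244 / 23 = 1010.61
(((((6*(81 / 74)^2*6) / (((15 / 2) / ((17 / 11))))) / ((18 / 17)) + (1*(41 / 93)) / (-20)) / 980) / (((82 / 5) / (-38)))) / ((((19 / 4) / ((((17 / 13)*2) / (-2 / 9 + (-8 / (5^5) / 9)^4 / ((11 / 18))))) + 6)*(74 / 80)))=-3510641625624275207519531250 / 918089814740491720770397471769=-0.00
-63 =-63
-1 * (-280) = 280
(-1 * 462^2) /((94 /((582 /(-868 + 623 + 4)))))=62112204 /11327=5483.55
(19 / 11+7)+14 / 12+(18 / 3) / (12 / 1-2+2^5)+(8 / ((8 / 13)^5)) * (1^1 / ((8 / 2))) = 123754987 / 3784704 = 32.70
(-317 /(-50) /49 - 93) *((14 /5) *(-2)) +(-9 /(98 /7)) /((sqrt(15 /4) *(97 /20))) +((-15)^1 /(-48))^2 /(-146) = 17008524941 /32704000 - 12 *sqrt(15) /679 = 520.01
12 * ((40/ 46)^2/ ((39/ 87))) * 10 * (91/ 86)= 4872000/ 22747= 214.18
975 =975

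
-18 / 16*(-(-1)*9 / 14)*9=-729 / 112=-6.51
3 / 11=0.27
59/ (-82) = -59/ 82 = -0.72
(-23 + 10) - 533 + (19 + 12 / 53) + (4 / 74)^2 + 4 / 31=-1184557641 / 2249267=-526.64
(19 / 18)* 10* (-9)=-95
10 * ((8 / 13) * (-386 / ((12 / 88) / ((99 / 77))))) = -2038080 / 91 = -22396.48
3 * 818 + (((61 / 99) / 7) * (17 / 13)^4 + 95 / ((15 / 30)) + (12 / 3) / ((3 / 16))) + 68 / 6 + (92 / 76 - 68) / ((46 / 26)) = 22827377597126 / 8649441801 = 2639.17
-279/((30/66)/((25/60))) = -1023/4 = -255.75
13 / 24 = 0.54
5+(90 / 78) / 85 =1108 / 221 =5.01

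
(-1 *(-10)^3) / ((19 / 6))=6000 / 19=315.79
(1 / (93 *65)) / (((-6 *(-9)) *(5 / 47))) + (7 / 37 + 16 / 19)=1183341791 / 1147401450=1.03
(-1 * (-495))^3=121287375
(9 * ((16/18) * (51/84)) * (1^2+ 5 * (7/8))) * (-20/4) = -3655/28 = -130.54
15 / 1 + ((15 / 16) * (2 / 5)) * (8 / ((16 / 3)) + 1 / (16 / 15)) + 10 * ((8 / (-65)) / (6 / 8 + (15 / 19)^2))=49554511 / 3299712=15.02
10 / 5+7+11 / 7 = 74 / 7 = 10.57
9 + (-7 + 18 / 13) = 3.38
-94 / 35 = -2.69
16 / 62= 8 / 31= 0.26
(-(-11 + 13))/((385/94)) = -188/385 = -0.49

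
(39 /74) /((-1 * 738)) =-0.00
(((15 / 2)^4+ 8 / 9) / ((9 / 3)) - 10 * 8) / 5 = 421193 / 2160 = 195.00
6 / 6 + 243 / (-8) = -235 / 8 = -29.38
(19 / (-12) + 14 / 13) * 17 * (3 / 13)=-1343 / 676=-1.99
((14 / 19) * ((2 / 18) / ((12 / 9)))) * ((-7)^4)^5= 558545864083284007 / 114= 4899525123537579.01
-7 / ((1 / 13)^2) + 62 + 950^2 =901379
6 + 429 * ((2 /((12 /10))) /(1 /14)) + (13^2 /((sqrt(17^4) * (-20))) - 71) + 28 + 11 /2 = 57675561 /5780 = 9978.47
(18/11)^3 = 5832/1331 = 4.38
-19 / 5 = -3.80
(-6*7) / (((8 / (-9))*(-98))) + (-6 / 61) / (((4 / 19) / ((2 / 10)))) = -9831 / 17080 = -0.58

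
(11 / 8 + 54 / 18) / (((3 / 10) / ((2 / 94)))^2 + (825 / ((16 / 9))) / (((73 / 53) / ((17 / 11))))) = 127750 / 21009627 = 0.01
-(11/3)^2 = -121/9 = -13.44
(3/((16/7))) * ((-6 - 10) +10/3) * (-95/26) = 12635/208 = 60.75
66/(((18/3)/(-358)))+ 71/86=-338597/86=-3937.17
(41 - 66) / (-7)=25 / 7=3.57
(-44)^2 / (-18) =-968 / 9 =-107.56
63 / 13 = 4.85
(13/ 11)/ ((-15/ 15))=-13/ 11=-1.18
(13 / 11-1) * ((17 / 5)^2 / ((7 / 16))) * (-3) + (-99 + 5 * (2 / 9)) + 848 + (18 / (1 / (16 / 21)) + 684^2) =468605.41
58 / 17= 3.41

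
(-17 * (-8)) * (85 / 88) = 1445 / 11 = 131.36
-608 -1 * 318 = -926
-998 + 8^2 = -934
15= 15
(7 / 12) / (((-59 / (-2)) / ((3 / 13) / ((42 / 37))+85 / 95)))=3797 / 174876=0.02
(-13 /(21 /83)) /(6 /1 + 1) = -1079 /147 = -7.34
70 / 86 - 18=-739 / 43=-17.19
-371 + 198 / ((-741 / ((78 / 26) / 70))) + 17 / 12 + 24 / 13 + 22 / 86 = -1639319309 / 4460820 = -367.49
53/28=1.89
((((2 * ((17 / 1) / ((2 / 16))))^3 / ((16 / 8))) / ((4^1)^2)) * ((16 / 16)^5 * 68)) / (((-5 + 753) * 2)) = 314432 / 11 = 28584.73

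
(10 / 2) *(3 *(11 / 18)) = 55 / 6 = 9.17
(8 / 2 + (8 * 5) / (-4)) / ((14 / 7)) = -3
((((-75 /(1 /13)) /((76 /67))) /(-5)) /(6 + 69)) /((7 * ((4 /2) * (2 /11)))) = 9581 /10640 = 0.90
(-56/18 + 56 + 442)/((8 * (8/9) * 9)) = 2227/288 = 7.73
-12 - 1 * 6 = -18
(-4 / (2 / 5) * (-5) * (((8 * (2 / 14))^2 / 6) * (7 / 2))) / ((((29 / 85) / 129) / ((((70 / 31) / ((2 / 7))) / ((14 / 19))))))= 138890000 / 899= 154493.88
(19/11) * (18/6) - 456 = -4959/11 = -450.82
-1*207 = -207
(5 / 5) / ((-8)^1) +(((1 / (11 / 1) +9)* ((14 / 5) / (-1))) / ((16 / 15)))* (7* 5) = -73511 / 88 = -835.35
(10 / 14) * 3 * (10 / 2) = 75 / 7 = 10.71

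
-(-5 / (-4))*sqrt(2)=-1.77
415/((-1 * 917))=-415/917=-0.45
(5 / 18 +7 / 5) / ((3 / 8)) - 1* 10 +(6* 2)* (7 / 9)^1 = 514 / 135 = 3.81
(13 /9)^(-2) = 81 /169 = 0.48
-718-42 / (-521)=-374036 / 521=-717.92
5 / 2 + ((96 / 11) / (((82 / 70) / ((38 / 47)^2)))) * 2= 24388655 / 1992518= 12.24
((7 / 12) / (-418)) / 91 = -1 / 65208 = -0.00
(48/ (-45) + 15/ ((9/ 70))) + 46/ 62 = 18033/ 155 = 116.34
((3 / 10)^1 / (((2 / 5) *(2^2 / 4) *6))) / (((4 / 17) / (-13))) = -221 / 32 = -6.91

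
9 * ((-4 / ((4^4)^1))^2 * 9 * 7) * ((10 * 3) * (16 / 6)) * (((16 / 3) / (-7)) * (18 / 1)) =-1215 / 8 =-151.88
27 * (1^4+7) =216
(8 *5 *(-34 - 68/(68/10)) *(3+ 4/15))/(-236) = 4312/177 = 24.36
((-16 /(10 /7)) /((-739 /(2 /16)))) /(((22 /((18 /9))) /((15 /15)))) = 7 /40645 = 0.00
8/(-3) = -8/3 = -2.67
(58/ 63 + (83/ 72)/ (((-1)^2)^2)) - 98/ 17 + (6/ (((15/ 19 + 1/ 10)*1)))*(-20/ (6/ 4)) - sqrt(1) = -137026555/ 1447992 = -94.63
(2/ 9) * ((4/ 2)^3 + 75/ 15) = 26/ 9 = 2.89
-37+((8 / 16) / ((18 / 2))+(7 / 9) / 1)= -217 / 6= -36.17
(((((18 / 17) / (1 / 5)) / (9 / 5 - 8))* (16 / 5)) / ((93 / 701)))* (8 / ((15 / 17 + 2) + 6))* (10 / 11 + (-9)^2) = -2425347840 / 1596221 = -1519.43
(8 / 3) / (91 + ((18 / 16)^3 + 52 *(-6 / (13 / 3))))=4096 / 31371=0.13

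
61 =61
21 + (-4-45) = -28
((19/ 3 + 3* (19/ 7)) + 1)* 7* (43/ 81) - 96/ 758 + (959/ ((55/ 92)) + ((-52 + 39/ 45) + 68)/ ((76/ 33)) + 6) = 644760470017/ 384965460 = 1674.85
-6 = -6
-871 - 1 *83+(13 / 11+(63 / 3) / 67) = -701996 / 737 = -952.50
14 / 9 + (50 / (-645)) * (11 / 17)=9904 / 6579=1.51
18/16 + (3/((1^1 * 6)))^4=19/16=1.19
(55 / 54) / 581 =55 / 31374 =0.00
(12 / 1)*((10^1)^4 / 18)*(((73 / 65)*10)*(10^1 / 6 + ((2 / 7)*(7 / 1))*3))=67160000 / 117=574017.09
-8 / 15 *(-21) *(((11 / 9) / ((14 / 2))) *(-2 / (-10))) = 88 / 225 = 0.39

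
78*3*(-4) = -936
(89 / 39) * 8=712 / 39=18.26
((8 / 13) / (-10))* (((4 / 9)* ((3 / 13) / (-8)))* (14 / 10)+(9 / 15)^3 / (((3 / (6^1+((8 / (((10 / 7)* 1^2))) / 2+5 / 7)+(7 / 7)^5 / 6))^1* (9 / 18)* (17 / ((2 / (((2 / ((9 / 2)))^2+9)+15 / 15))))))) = 8940286 / 77867278125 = 0.00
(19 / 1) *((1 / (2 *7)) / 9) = 19 / 126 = 0.15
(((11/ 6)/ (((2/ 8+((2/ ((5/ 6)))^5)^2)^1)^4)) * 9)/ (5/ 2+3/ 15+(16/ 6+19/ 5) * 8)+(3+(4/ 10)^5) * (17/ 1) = 982753395590221256357922045859116759216842172660424687/ 19204124345571454391682723496706163297381945804603125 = 51.17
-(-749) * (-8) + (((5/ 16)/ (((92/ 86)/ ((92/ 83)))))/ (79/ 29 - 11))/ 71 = -5992.00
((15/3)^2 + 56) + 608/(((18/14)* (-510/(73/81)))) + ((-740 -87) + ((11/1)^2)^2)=2582855681/185895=13894.16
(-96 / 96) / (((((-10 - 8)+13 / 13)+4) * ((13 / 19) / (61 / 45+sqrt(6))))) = 0.43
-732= -732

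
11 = 11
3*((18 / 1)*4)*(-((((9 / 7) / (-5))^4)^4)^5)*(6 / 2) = -14157147634239809780501465413937672372383448467983463218766709918733580166170248 / 3353077164822748841188787625923370388228499573110866243697217455549154293219967491214428267909397618495859205722808837890625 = -0.00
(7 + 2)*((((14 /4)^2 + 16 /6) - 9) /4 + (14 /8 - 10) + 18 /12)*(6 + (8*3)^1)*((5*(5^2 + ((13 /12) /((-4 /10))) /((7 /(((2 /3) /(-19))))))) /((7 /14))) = -757513625 /2128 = -355974.45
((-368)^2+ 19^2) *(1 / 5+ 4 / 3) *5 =3123055 / 3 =1041018.33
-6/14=-3/7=-0.43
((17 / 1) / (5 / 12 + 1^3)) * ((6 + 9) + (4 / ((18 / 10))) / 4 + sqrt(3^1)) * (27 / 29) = 324 * sqrt(3) / 29 + 5040 / 29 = 193.14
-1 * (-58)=58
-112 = -112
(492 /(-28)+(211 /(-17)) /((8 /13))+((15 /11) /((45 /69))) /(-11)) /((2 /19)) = -83016795 /230384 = -360.34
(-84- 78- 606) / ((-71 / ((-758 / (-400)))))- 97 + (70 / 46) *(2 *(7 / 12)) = -18304283 / 244950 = -74.73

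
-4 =-4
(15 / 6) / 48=5 / 96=0.05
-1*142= -142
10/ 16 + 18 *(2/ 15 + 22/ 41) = 20801/ 1640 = 12.68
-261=-261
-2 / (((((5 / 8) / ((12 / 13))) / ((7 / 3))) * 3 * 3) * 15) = -448 / 8775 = -0.05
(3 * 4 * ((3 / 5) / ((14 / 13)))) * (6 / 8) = 5.01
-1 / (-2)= 1 / 2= 0.50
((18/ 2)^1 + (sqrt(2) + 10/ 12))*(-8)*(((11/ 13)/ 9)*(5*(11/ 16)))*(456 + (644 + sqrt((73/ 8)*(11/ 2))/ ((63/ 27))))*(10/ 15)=-605*(6*sqrt(2) + 59)*(3*sqrt(803) + 30800)/ 58968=-21384.34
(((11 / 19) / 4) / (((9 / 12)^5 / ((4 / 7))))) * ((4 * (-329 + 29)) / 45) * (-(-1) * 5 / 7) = -6.64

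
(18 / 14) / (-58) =-9 / 406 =-0.02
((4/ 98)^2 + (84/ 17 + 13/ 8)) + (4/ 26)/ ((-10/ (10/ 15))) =417551143/ 63674520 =6.56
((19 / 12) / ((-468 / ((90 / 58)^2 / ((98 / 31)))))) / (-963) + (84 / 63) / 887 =2450080369 / 1627019672096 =0.00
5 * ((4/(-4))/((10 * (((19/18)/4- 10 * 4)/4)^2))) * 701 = -29071872/8185321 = -3.55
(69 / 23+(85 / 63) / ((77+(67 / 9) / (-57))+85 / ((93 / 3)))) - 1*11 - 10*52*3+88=-13116221045 / 8862413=-1479.98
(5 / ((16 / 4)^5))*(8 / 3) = 5 / 384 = 0.01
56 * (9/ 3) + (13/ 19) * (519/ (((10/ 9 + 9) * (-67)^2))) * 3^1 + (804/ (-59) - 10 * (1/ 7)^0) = 5086387933/ 35225183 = 144.40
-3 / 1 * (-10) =30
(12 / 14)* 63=54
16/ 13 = 1.23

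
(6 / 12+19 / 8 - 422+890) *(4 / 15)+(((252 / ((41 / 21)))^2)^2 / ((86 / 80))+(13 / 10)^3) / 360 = 31377285370450799431 / 43742780280000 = 717313.47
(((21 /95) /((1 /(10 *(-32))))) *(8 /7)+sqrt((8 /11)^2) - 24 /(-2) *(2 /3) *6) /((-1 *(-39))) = -0.82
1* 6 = 6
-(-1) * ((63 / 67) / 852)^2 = 441 / 362064784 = 0.00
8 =8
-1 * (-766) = 766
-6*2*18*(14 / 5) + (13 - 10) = -3009 / 5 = -601.80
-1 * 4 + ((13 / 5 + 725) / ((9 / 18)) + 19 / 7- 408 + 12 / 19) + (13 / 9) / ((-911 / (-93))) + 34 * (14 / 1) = 2767411364 / 1817445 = 1522.69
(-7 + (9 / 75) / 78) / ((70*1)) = -4549 / 45500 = -0.10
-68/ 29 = -2.34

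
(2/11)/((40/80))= 4/11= 0.36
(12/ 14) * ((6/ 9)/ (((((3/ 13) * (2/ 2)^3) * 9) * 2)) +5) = 836/ 189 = 4.42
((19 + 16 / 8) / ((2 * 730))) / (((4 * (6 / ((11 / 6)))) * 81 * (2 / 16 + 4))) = 7 / 2128680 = 0.00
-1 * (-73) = 73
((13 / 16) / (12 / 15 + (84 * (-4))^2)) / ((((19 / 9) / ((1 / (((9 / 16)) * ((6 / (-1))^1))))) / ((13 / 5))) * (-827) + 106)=845 / 278537855992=0.00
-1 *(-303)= 303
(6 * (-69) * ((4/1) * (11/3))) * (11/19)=-66792/19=-3515.37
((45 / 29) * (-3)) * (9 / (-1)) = 1215 / 29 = 41.90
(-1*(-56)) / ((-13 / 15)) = -840 / 13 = -64.62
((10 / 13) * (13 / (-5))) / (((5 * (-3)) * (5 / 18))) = 12 / 25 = 0.48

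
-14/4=-7/2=-3.50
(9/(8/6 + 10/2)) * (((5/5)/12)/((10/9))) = 81/760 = 0.11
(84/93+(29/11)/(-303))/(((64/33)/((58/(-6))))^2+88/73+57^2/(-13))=-811417467575/225573524415537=-0.00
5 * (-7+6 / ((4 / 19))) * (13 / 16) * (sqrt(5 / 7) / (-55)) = -559 * sqrt(35) / 2464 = -1.34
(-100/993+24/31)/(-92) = -5183/708009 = -0.01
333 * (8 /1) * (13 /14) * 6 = 103896 /7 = 14842.29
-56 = -56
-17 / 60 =-0.28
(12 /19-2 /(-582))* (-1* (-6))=7022 /1843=3.81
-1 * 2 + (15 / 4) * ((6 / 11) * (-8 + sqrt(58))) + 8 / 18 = -1774 / 99 + 45 * sqrt(58) / 22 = -2.34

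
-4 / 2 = -2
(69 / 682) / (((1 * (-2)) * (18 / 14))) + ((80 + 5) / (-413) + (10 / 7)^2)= 1.80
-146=-146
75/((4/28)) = 525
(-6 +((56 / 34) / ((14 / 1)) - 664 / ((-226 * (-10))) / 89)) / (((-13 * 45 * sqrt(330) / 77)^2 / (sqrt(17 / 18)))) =-0.00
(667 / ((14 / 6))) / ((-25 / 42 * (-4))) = 6003 / 50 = 120.06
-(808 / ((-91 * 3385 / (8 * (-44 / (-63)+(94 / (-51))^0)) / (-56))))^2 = -30616125177856 / 7685730459225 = -3.98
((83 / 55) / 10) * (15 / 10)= 249 / 1100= 0.23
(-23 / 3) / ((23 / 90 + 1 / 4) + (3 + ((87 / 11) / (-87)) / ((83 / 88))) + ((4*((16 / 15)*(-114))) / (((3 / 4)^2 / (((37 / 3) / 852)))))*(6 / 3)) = 73191060 / 206451317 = 0.35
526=526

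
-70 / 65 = -14 / 13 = -1.08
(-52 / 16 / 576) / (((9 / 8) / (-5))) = 65 / 2592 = 0.03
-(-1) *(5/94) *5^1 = 25/94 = 0.27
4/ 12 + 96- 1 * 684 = -1763/ 3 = -587.67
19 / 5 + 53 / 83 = 4.44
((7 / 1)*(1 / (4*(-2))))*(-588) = 1029 / 2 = 514.50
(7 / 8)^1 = 0.88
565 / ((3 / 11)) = 6215 / 3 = 2071.67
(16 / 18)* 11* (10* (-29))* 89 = -2271280 / 9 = -252364.44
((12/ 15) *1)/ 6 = 2/ 15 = 0.13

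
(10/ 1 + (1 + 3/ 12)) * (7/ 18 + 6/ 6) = 125/ 8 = 15.62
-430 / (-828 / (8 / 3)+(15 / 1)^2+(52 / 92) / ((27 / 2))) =534060 / 106139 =5.03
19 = 19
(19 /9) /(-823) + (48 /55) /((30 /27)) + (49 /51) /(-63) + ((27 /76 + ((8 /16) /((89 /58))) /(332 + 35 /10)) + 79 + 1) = 3477181227058673 /42862613537700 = 81.12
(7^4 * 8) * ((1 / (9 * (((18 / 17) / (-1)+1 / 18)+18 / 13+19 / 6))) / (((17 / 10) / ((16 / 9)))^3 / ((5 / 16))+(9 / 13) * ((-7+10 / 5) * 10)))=-70636267520000 / 3736254544443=-18.91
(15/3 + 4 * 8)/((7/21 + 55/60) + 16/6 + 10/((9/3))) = 5.10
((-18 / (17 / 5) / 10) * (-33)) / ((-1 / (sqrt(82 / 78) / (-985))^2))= -0.00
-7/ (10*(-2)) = 7/ 20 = 0.35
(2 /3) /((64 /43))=43 /96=0.45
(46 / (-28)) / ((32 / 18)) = -207 / 224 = -0.92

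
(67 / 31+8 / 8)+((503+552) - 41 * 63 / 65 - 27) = 1997717 / 2015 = 991.42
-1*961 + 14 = -947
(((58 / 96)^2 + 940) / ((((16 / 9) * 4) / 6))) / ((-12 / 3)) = -198.36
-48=-48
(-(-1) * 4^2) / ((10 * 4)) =2 / 5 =0.40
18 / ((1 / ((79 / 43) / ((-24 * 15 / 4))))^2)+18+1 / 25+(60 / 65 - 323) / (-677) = 18.52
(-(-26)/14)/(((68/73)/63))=8541/68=125.60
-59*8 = -472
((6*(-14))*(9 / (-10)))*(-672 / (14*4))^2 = 54432 / 5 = 10886.40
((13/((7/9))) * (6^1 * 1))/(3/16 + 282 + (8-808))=-11232/57995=-0.19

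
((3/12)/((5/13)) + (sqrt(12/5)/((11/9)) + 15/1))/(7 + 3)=9 * sqrt(15)/275 + 313/200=1.69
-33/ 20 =-1.65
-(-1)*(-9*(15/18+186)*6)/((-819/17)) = 19057/91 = 209.42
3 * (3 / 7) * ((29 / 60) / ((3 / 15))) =87 / 28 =3.11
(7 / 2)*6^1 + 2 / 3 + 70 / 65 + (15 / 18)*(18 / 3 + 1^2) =743 / 26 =28.58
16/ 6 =8/ 3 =2.67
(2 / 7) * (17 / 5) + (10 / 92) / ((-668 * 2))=2089329 / 2150960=0.97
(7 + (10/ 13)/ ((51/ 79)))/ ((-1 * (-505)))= 5431/ 334815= 0.02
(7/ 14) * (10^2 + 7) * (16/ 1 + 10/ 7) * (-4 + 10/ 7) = -2397.67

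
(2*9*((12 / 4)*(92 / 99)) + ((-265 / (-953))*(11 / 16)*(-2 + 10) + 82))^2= 7858989885321 / 439573156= 17878.68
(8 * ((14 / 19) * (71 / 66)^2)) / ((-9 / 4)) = -564592 / 186219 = -3.03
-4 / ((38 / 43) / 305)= -26230 / 19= -1380.53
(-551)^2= 303601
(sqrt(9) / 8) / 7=3 / 56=0.05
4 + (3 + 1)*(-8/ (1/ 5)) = -156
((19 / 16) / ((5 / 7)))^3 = 2352637 / 512000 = 4.59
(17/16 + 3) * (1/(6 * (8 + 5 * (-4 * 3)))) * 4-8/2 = -389/96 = -4.05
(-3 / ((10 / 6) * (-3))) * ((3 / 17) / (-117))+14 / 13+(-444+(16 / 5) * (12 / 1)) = -446999 / 1105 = -404.52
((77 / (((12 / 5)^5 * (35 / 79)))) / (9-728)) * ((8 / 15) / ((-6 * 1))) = 108625 / 402547968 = 0.00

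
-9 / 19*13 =-117 / 19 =-6.16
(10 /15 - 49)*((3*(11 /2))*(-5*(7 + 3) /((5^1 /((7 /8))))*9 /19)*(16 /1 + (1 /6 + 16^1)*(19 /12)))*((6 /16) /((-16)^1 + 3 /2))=-17296125 /4864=-3555.95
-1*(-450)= 450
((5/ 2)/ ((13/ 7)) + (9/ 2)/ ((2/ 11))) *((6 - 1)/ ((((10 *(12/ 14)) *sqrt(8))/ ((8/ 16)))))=9499 *sqrt(2)/ 4992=2.69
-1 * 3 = -3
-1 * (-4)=4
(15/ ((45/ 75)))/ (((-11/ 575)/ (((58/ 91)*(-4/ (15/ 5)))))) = 3335000/ 3003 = 1110.56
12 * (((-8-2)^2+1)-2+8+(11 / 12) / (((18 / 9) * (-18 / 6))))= 7693 / 6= 1282.17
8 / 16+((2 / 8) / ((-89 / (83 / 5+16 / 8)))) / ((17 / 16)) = 6821 / 15130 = 0.45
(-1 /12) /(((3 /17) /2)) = -17 /18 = -0.94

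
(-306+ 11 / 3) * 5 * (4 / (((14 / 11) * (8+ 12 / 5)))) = -249425 / 546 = -456.82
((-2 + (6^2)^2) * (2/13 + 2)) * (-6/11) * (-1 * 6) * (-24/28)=-7818.29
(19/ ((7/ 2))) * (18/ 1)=684/ 7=97.71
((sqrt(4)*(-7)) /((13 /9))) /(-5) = 126 /65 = 1.94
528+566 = 1094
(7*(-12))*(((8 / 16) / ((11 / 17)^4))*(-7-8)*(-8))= -420945840 / 14641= -28751.17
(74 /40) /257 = 37 /5140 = 0.01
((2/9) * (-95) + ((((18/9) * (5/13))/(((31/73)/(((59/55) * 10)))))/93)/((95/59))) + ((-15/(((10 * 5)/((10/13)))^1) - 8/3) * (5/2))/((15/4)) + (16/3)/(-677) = -22.92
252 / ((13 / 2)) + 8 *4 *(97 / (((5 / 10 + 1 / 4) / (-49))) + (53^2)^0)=-7906232 / 39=-202723.90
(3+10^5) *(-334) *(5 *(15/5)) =-501015030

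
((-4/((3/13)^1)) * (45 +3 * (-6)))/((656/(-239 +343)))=-3042/41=-74.20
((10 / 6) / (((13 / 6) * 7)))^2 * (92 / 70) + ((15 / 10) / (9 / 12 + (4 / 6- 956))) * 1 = 0.01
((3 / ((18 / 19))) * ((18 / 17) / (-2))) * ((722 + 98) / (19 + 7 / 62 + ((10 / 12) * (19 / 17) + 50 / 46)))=-9997686 / 153679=-65.06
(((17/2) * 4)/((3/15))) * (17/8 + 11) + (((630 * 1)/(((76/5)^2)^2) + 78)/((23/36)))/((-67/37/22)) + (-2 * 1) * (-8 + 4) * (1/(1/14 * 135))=748.59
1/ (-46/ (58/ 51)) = -0.02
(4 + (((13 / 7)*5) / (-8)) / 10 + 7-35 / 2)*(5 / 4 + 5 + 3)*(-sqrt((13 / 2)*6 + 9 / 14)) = 27417*sqrt(7770) / 6272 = 385.32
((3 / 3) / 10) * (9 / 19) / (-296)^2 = 9 / 16647040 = 0.00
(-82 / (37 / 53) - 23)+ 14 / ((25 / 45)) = -115.26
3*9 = 27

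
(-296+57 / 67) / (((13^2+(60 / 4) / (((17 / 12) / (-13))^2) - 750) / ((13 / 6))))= -74294675 / 79246662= -0.94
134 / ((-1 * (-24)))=67 / 12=5.58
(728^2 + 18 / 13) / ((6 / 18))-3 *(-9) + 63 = 20670600 / 13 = 1590046.15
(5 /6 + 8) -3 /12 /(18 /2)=317 /36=8.81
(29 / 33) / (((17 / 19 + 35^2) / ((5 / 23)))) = 2755 / 17678628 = 0.00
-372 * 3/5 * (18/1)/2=-10044/5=-2008.80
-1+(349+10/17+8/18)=53402/153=349.03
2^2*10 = 40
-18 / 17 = -1.06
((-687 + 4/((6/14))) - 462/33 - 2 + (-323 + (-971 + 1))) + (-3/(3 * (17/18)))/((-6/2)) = -1986.31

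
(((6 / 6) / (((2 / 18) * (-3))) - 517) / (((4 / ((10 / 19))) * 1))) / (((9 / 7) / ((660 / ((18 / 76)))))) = -4004000 / 27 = -148296.30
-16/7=-2.29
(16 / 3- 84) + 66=-38 / 3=-12.67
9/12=3/4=0.75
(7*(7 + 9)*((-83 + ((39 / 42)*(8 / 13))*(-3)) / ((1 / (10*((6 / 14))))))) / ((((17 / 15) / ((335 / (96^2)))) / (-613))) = 3044387875 / 3808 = 799471.61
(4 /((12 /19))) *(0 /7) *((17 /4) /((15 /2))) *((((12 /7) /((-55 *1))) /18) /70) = 0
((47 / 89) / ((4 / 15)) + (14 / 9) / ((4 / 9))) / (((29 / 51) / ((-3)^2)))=895509 / 10324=86.74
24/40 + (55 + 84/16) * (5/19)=6253/380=16.46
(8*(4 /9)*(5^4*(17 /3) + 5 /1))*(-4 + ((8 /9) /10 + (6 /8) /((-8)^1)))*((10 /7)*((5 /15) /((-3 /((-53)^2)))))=22517827.67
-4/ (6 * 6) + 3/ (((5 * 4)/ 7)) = 0.94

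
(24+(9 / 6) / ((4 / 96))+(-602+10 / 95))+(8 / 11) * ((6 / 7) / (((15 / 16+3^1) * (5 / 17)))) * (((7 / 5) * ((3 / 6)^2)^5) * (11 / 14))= -302702077 / 558600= -541.89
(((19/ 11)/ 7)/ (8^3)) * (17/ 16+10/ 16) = 513/ 630784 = 0.00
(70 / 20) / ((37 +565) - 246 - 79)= 7 / 554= 0.01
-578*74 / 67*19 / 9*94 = -126684.56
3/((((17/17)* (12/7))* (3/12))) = 7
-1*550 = -550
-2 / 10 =-0.20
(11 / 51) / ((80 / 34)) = 11 / 120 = 0.09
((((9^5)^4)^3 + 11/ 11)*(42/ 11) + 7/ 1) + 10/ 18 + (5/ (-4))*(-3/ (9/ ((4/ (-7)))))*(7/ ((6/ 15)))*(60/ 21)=4754889253573584982753273828882414935129484510465154027536678/ 693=6861312054218737348850323000000000000000000000000000000000.00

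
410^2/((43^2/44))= 4000.22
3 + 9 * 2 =21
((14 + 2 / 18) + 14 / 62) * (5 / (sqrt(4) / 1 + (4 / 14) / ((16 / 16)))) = 8750 / 279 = 31.36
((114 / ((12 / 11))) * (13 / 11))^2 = 61009 / 4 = 15252.25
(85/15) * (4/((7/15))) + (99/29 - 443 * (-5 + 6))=-79376/203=-391.01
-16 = -16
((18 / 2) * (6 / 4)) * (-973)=-26271 / 2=-13135.50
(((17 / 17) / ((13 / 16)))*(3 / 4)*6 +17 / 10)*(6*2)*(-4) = -22584 / 65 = -347.45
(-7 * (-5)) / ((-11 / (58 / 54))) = -3.42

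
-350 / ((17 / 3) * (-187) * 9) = 350 / 9537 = 0.04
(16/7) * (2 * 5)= 22.86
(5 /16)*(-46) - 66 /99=-361 /24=-15.04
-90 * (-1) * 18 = 1620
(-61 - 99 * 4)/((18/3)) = -457/6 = -76.17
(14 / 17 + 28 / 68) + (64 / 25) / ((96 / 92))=4703 / 1275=3.69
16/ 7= 2.29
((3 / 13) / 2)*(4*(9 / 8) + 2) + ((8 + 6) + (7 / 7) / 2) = 15.25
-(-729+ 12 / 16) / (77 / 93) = 270909 / 308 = 879.57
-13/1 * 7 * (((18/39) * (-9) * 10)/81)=140/3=46.67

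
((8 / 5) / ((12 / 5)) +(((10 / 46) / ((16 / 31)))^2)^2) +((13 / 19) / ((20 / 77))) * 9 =127565533727053 / 5226803036160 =24.41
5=5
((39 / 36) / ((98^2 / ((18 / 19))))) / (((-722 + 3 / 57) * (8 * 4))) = -39 / 8431236352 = -0.00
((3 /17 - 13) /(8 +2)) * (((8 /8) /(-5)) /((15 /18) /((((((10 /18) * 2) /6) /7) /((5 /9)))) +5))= 218 /19125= 0.01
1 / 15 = 0.07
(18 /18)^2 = 1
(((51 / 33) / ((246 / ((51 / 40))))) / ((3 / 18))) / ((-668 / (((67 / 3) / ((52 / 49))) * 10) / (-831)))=12.58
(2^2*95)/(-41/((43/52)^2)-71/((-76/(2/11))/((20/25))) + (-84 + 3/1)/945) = -6.34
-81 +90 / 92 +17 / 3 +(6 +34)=-4741 / 138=-34.36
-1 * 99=-99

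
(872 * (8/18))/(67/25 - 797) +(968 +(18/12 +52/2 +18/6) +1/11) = 1962212609/1965942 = 998.10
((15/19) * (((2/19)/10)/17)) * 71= 213/6137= 0.03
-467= -467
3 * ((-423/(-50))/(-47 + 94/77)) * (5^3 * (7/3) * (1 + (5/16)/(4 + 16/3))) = -106953/640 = -167.11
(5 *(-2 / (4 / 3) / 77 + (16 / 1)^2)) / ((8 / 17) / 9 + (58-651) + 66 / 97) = -2925235305 / 1353635206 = -2.16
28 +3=31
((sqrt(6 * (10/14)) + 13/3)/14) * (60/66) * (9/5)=9 * sqrt(210)/539 + 39/77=0.75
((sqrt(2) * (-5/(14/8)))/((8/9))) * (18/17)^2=-7290 * sqrt(2)/2023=-5.10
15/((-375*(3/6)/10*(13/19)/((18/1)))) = -1368/65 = -21.05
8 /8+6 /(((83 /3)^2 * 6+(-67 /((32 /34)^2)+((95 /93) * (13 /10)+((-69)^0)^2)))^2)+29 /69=1134554768442894338 /798819008477090901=1.42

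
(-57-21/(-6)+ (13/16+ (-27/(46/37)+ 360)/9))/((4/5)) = -27785/1472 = -18.88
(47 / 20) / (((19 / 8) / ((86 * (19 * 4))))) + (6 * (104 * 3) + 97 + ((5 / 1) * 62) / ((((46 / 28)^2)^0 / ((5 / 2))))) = 46056 / 5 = 9211.20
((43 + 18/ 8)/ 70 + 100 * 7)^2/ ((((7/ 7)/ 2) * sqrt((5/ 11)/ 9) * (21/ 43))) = 1654940344723 * sqrt(55)/ 1372000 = 8945602.10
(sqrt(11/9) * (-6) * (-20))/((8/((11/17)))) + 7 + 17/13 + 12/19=2208/247 + 55 * sqrt(11)/17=19.67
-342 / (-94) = 171 / 47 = 3.64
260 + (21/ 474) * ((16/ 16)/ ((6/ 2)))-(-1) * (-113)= 69685/ 474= 147.01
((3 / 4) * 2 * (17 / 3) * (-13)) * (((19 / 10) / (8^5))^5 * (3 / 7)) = -1641653637 / 52890504608140026393395200000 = -0.00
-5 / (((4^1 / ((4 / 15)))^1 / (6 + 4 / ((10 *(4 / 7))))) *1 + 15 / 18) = -402 / 247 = -1.63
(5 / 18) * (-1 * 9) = -5 / 2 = -2.50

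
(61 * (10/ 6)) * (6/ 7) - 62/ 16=4663/ 56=83.27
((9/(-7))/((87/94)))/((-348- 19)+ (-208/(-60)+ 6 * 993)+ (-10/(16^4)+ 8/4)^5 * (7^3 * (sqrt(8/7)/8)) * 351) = 4053028462238796235863915336350244708896679295419678720/138101887849969922761517187562479401588130708792278764793175461- 14234769200242957465480783001269855155651325014206054400 * sqrt(14)/19728841121424274680216741080354200226875815541754109256167923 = -0.00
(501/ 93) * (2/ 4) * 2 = 167/ 31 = 5.39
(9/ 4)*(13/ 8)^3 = 19773/ 2048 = 9.65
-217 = -217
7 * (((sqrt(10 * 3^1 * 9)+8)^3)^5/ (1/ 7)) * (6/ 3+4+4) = 323217732263629320044427.40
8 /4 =2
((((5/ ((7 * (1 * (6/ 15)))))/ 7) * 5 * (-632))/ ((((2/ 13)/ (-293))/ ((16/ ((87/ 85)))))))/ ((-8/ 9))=-38366152500/ 1421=-26999403.59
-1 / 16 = -0.06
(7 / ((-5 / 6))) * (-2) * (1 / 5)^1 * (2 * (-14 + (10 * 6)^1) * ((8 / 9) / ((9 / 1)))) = 20608 / 675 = 30.53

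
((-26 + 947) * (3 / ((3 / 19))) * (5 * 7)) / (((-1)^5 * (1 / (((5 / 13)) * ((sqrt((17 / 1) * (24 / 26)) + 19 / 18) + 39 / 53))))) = -6124650 * sqrt(663) / 169-1744504475 / 4134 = -1355139.20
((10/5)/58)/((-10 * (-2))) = 1/580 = 0.00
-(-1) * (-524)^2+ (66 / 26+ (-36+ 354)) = 3573655 / 13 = 274896.54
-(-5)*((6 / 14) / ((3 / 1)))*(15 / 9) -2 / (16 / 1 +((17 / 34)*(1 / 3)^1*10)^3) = 12791 / 11697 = 1.09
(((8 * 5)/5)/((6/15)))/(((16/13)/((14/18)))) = 455/36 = 12.64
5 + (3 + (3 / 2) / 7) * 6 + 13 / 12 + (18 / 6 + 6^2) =5407 / 84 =64.37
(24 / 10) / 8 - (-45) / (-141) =-9 / 470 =-0.02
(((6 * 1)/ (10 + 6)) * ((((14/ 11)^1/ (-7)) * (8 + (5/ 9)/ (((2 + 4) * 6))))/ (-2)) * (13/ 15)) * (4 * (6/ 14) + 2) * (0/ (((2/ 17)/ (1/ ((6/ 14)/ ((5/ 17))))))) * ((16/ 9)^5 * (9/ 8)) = 0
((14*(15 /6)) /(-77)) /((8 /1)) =-5 /88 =-0.06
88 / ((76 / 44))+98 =2830 / 19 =148.95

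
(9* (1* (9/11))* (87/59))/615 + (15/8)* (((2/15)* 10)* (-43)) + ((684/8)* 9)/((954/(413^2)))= 137474.12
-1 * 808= -808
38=38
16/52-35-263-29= -4247/13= -326.69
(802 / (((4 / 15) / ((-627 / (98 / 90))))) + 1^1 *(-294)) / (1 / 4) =-339484074 / 49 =-6928246.41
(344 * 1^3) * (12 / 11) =4128 / 11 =375.27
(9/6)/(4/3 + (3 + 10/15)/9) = 81/94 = 0.86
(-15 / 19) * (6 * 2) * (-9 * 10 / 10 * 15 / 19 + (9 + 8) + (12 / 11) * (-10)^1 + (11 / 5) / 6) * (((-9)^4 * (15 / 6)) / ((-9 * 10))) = -8881407 / 7942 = -1118.28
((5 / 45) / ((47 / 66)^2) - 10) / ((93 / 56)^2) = -22585472 / 6368547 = -3.55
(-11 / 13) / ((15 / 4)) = -44 / 195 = -0.23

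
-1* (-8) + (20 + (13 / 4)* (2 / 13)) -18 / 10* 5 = 39 / 2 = 19.50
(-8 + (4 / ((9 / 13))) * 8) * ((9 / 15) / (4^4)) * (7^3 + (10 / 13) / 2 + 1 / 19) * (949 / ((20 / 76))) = 266278231 / 2400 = 110949.26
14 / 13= 1.08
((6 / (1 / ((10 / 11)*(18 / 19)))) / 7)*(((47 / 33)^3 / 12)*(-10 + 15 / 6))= -2595575 / 1947253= -1.33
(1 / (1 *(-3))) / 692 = -1 / 2076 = -0.00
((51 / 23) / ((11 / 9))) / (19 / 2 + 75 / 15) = 918 / 7337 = 0.13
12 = 12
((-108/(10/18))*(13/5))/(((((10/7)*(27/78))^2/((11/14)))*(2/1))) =-507507/625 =-812.01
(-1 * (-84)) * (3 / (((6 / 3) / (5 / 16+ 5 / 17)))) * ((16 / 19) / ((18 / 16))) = 18480 / 323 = 57.21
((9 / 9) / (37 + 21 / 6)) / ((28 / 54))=1 / 21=0.05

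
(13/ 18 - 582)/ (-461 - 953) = 10463/ 25452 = 0.41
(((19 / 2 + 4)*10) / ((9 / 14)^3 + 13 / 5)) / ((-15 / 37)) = -4568760 / 39317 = -116.20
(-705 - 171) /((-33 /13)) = 345.09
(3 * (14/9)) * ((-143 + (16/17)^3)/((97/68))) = -13037976/28033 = -465.09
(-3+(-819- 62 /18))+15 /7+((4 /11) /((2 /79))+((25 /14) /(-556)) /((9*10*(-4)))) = -4987044169 /6164928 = -808.94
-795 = -795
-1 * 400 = -400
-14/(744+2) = -7/373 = -0.02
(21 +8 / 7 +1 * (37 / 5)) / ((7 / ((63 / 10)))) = 4653 / 175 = 26.59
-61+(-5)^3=-186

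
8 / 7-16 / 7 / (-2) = 16 / 7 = 2.29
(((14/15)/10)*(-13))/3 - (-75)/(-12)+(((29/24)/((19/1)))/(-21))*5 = -177411/26600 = -6.67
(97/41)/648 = 97/26568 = 0.00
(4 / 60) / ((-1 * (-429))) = 1 / 6435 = 0.00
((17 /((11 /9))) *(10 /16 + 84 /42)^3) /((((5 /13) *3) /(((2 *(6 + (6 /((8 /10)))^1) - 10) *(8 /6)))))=34793577 /7040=4942.27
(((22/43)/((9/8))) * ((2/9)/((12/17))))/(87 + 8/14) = 10472/6405237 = 0.00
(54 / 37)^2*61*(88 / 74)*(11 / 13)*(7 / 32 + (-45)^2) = 348710200443 / 1316978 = 264780.58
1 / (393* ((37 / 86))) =86 / 14541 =0.01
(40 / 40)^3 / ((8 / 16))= 2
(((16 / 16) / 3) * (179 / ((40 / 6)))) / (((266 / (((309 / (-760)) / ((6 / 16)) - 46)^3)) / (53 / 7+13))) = -5884724701926 / 81450625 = -72248.98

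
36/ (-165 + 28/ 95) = -3420/ 15647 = -0.22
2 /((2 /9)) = 9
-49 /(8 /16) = -98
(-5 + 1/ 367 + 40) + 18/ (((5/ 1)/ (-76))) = -437826/ 1835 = -238.60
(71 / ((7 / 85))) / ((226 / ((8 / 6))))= 12070 / 2373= 5.09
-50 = -50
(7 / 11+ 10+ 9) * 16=3456 / 11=314.18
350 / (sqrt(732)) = 175 * sqrt(183) / 183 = 12.94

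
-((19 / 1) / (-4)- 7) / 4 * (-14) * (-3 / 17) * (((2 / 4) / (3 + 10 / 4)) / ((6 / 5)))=1645 / 2992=0.55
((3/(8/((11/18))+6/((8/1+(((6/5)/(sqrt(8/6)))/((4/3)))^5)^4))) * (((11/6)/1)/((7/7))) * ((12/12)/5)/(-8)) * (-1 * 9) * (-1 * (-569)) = 830821250702701668498870025322496000000000000000000000000 * sqrt(3)/1652012393397779289979900003360018401597200529855598967698009+113726510285279196533077208574682704653593281680028133327040221641/2114575863549157491174272004300823554044416678215166678653451520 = 53.78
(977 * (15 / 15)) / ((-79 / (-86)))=84022 / 79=1063.57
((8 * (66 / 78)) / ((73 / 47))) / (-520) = -517 / 61685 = -0.01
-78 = -78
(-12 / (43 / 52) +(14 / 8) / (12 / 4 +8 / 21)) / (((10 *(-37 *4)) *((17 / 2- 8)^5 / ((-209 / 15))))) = -2381137 / 564805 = -4.22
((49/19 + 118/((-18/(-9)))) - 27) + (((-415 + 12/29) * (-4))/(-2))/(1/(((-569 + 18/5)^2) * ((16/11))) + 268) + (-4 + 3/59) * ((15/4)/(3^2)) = 12088417233113435/405114057783252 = 29.84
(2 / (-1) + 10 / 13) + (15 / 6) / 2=1 / 52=0.02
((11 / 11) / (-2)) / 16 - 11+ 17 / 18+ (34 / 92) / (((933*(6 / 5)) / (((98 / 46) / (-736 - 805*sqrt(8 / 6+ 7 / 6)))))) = -10.09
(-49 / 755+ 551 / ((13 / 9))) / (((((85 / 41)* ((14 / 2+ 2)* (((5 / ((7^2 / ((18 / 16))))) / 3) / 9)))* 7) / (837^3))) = 1679941532567184768 / 4171375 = 402730881919.56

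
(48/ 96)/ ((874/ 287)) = 287/ 1748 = 0.16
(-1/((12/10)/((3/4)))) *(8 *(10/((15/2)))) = -20/3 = -6.67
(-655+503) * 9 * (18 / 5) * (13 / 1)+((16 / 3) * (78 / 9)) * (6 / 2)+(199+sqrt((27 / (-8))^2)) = -7641763 / 120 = -63681.36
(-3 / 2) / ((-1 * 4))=3 / 8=0.38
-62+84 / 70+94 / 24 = -3413 / 60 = -56.88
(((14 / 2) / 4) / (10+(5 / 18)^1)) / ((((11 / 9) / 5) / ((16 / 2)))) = 2268 / 407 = 5.57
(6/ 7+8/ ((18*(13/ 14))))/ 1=1094/ 819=1.34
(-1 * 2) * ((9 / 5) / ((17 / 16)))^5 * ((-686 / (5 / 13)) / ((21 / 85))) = 52588481347584 / 261003125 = 201486.02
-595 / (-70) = 17 / 2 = 8.50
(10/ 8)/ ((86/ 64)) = 40/ 43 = 0.93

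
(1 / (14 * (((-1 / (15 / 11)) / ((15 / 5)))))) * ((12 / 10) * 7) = -27 / 11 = -2.45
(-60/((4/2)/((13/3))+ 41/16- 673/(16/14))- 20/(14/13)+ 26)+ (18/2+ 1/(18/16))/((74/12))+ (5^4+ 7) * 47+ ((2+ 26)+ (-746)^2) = 18502839733286/31560963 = 586257.13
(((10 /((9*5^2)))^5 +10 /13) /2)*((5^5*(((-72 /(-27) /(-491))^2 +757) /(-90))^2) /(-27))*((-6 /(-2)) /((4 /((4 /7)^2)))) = -2489060491292821772556868537 /3227234353422627454103925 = -771.27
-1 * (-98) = 98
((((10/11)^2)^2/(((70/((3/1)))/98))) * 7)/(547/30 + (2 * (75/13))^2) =1490580000/11236132963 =0.13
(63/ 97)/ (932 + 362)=0.00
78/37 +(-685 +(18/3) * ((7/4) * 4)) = -23713/37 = -640.89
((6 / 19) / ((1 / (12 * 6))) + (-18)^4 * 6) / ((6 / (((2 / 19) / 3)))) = 1329744 / 361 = 3683.50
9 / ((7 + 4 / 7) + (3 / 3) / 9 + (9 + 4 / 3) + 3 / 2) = 1134 / 2459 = 0.46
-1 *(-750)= 750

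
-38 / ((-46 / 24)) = 456 / 23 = 19.83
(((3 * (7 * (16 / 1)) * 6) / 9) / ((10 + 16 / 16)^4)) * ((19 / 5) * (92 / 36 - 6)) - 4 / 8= -922717 / 1317690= -0.70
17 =17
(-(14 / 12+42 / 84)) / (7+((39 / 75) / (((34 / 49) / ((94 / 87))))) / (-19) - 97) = 1170875 / 63257189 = 0.02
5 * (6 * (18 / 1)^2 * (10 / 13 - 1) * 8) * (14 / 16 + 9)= -2303640 / 13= -177203.08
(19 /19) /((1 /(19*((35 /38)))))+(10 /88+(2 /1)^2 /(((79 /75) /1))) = 74425 /3476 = 21.41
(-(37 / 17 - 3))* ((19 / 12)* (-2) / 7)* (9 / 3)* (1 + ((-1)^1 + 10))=-11.18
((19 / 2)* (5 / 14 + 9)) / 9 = 2489 / 252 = 9.88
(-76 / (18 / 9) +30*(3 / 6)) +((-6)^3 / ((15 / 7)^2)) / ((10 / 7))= -6991 / 125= -55.93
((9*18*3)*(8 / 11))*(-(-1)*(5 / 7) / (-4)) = -4860 / 77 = -63.12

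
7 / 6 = 1.17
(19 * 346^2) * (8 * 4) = 72787328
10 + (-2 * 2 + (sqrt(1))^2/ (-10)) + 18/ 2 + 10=249/ 10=24.90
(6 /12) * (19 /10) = 19 /20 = 0.95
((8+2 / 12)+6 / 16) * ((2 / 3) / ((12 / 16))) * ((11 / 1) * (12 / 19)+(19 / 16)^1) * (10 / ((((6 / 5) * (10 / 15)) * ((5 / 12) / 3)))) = 2534825 / 456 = 5558.83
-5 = -5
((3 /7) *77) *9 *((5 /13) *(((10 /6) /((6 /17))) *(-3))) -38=-43063 /26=-1656.27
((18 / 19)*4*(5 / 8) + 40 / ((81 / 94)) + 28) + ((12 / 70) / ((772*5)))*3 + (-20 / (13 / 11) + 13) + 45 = 117.87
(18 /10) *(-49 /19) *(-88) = 38808 /95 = 408.51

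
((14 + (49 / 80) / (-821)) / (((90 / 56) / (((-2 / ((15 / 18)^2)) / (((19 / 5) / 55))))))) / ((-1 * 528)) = 6436297 / 9359400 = 0.69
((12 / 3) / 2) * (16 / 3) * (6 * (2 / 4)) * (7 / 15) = 224 / 15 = 14.93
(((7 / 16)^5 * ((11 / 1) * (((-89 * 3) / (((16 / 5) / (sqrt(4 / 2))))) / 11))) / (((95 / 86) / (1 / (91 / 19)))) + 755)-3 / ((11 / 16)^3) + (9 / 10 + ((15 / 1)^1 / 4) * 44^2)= 106568749 / 13310-27565881 * sqrt(2) / 109051904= 8006.31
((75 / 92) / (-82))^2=5625 / 56911936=0.00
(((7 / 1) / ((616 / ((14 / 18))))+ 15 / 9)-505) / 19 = -398633 / 15048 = -26.49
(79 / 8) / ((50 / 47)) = 3713 / 400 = 9.28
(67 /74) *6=201 /37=5.43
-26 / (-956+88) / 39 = 1 / 1302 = 0.00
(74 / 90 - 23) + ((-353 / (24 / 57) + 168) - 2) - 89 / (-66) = -2745089 / 3960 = -693.20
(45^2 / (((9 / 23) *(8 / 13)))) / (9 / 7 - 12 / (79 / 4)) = 496041 / 40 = 12401.02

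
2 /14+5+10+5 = 141 /7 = 20.14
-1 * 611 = -611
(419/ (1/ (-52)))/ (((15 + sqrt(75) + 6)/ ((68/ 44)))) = -1296386/ 671 + 925990*sqrt(3)/ 2013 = -1135.27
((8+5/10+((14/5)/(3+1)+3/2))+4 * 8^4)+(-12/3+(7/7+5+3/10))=16397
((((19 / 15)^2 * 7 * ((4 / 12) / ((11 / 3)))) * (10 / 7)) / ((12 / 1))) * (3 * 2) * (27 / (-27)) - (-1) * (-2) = -1351 / 495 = -2.73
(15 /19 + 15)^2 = 90000 /361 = 249.31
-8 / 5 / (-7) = 8 / 35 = 0.23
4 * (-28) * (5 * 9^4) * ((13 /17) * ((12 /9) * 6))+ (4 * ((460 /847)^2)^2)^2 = -101218217373316577495874732807040 /4503147827343261174184337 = -22477214.00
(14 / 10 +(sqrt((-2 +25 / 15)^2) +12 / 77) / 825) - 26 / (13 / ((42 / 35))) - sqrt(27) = -6.20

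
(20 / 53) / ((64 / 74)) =185 / 424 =0.44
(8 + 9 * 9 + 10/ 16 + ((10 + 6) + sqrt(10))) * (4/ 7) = 4 * sqrt(10)/ 7 + 845/ 14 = 62.16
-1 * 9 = -9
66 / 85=0.78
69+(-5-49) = 15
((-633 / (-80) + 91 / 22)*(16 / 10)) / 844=10603 / 464200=0.02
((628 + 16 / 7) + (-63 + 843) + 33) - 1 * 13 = 10012 / 7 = 1430.29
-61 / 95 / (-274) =61 / 26030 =0.00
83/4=20.75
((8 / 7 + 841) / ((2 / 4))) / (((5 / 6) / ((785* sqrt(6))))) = 11106180* sqrt(6) / 7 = 3886353.43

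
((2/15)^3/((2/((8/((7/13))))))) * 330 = 9152/1575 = 5.81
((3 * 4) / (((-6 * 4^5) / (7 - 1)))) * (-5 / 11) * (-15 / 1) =-225 / 2816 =-0.08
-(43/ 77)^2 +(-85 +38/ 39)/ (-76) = 0.79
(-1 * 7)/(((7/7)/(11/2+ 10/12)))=-133/3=-44.33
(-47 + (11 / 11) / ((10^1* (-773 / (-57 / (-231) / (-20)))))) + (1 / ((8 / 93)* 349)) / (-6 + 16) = -390501494673 / 8309131600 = -47.00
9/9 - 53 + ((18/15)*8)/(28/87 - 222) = -2509268/48215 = -52.04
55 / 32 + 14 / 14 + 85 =2807 / 32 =87.72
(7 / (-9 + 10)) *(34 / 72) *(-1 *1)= -119 / 36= -3.31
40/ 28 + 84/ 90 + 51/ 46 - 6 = -12217/ 4830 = -2.53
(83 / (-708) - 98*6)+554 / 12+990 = 317219 / 708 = 448.05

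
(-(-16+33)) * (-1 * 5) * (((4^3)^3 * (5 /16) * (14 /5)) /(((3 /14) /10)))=2729574400 /3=909858133.33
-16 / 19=-0.84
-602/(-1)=602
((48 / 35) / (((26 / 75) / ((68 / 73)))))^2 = 599270400 / 44129449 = 13.58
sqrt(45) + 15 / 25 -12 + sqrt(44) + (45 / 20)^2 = -507 / 80 + 2*sqrt(11) + 3*sqrt(5) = 7.00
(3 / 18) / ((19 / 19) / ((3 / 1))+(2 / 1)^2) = 1 / 26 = 0.04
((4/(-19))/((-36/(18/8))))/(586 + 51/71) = 71/3165932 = 0.00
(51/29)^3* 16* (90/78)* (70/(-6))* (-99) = 36770857200/317057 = 115975.54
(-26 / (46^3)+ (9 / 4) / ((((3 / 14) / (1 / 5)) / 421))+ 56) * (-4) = -228763869 / 60835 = -3760.40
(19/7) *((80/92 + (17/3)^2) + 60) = 365693/1449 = 252.38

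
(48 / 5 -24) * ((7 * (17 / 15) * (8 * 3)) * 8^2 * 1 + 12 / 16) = -4387086 / 25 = -175483.44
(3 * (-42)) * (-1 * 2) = 252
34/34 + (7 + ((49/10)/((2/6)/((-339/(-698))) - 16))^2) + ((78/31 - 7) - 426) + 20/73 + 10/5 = -23059258824993193/54888946418800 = -420.11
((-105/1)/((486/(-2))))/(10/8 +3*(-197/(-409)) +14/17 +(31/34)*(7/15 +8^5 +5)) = 695300/48088972431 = 0.00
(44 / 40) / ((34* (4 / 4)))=11 / 340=0.03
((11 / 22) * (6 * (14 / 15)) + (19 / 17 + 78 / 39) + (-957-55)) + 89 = -77952 / 85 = -917.08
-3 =-3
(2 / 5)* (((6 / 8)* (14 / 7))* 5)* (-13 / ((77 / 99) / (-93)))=4663.29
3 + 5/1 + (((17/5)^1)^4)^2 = 6978882441/390625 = 17865.94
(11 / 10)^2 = 1.21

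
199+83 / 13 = 2670 / 13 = 205.38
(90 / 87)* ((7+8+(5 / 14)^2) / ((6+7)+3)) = 0.98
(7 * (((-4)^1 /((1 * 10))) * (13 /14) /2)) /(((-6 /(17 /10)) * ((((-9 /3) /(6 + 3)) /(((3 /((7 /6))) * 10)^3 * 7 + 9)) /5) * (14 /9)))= -11600725149 /27440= -422766.95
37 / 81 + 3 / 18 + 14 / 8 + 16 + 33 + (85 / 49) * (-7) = 88975 / 2268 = 39.23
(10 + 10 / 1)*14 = 280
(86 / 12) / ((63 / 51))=731 / 126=5.80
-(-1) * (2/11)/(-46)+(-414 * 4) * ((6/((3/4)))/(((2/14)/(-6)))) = 140773247/253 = 556416.00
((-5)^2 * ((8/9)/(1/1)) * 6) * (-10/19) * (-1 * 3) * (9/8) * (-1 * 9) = -40500/19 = -2131.58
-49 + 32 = -17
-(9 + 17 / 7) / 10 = -8 / 7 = -1.14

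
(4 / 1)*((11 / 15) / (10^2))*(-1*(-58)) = 638 / 375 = 1.70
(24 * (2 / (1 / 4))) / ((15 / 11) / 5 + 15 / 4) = 2816 / 59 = 47.73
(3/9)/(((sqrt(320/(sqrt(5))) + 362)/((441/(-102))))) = -290557309/72983165188-35476 * sqrt(5)/18245791297 + 784 * 5^(3/4)/18245791297 + 1605289 * 5^(1/4)/18245791297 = -0.00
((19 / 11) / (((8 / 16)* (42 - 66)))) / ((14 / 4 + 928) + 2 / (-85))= -1615 / 10451166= -0.00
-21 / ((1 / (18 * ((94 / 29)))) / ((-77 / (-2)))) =-1367982 / 29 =-47171.79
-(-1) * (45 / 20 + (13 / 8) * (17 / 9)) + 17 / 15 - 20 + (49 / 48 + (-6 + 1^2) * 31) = -120619 / 720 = -167.53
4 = 4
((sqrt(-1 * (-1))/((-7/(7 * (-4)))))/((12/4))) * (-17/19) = -68/57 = -1.19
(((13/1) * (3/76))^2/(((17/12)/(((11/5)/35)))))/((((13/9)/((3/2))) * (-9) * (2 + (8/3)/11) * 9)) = -42471/635793200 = -0.00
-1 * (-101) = 101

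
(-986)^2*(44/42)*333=2374102632/7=339157518.86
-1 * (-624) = 624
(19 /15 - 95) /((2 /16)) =-11248 /15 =-749.87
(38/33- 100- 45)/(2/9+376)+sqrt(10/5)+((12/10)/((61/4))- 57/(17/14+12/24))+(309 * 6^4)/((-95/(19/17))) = -1832673021917/386241020+sqrt(2) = -4743.48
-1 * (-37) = 37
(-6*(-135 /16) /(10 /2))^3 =531441 /512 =1037.97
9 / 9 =1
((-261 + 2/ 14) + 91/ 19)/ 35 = -34057/ 4655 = -7.32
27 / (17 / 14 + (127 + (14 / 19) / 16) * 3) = 28728 / 406823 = 0.07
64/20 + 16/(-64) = 2.95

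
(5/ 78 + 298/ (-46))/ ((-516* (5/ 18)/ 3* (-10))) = -34521/ 2571400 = -0.01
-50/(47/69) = -3450/47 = -73.40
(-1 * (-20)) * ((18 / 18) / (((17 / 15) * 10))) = 30 / 17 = 1.76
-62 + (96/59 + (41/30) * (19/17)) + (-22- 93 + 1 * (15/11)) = -57089749/330990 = -172.48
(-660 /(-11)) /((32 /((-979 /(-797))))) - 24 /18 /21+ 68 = 28214435 /401688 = 70.24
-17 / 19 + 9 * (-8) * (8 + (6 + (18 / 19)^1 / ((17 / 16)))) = -346609 / 323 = -1073.09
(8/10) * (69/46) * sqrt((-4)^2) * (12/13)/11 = 288/715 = 0.40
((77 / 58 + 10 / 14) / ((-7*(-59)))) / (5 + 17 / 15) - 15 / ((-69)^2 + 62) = -24488805 / 10628773064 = -0.00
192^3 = 7077888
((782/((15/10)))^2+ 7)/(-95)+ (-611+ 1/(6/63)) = -5919173/1710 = -3461.50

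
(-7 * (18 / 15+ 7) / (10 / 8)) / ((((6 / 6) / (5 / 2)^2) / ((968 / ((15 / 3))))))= -277816 / 5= -55563.20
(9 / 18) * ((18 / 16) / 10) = 9 / 160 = 0.06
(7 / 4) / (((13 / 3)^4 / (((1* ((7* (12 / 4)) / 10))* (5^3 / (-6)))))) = -99225 / 456976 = -0.22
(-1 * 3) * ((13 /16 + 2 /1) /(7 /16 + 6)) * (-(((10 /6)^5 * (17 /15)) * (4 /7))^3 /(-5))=-76765625000000 /506932535403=-151.43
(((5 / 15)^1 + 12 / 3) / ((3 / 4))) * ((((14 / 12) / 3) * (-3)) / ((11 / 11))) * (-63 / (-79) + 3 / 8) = -7.90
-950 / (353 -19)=-475 / 167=-2.84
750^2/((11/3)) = 1687500/11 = 153409.09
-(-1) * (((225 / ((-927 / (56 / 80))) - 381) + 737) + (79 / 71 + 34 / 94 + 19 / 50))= 3073502217 / 8592775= 357.68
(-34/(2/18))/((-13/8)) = 2448/13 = 188.31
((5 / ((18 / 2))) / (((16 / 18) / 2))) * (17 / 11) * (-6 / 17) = -15 / 22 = -0.68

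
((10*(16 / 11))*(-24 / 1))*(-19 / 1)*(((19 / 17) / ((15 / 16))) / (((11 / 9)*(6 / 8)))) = 17743872 / 2057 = 8626.09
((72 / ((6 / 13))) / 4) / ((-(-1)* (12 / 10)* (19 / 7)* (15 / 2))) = 91 / 57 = 1.60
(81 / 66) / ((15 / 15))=27 / 22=1.23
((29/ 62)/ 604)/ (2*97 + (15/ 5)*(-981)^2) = 29/ 108122749096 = 0.00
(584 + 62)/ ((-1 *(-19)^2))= -34/ 19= -1.79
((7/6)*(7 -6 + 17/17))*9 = 21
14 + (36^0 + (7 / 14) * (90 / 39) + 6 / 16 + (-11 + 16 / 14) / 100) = 299031 / 18200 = 16.43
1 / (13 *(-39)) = -1 / 507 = -0.00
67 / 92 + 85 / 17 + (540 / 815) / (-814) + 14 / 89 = 5.88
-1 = -1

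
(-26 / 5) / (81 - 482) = 26 / 2005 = 0.01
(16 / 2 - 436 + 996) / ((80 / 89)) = 6319 / 10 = 631.90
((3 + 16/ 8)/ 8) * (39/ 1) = 195/ 8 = 24.38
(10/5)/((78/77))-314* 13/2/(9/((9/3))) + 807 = 5017/39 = 128.64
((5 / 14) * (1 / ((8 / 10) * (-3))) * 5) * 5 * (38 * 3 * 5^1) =-2120.54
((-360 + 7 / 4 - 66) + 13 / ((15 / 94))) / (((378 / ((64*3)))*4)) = -41134 / 945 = -43.53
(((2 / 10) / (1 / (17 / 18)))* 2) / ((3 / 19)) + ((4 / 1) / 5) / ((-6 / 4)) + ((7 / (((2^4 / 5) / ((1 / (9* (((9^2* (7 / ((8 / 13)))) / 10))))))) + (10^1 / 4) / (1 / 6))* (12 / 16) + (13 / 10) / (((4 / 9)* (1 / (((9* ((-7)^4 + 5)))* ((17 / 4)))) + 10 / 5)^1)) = 13.76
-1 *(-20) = 20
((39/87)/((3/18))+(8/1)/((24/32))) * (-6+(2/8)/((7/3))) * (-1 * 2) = 4565/29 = 157.41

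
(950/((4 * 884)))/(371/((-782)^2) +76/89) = 380179075/1209229918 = 0.31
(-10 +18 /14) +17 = 58 /7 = 8.29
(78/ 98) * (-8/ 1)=-312/ 49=-6.37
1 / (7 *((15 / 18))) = 6 / 35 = 0.17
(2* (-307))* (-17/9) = 10438/9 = 1159.78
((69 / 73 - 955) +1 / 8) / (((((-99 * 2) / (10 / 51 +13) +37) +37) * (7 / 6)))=-160682115 / 11593568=-13.86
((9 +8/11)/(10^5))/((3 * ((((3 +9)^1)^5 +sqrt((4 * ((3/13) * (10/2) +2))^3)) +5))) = 58496353123/448925108554391700000 - 57031 * sqrt(533)/56115638569298962500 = 0.00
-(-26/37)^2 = -676/1369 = -0.49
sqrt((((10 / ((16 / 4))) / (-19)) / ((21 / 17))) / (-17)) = sqrt(3990) / 798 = 0.08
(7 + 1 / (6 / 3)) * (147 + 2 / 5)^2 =1629507 / 10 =162950.70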